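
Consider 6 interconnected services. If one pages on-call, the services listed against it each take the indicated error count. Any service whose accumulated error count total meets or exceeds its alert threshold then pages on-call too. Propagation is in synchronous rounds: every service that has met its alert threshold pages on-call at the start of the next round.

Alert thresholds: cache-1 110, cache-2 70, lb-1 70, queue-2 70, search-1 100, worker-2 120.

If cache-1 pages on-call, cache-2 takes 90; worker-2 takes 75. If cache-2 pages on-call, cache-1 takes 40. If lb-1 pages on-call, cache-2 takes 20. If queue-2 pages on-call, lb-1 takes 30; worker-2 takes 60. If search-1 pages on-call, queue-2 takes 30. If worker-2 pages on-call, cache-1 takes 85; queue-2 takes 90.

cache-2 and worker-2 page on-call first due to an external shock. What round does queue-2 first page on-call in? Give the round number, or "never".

2

Round 1 — cache-2, worker-2 page on-call (initial).
  cache-1: +40+85 → 125 ≥ 110
  queue-2: +90 → 90 ≥ 70
Round 2 — cache-1, queue-2 page on-call.
  lb-1: +30 → 30 < 70
No further pages.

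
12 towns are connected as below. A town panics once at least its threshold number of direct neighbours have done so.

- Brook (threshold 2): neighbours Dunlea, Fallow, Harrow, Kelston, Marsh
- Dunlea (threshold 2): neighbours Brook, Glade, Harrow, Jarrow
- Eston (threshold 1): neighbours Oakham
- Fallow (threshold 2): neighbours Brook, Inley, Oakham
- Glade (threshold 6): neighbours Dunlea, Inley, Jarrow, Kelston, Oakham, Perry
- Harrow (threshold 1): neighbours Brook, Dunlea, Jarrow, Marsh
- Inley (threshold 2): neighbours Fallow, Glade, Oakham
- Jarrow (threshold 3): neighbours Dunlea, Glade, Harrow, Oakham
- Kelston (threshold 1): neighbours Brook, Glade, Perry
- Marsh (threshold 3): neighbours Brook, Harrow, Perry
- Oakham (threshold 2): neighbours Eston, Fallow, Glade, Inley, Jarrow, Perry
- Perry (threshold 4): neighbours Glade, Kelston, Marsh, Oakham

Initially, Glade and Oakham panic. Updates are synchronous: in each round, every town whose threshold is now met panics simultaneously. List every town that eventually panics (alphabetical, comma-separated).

Round 1 — Glade, Oakham panic (initial).
Round 2 — checking thresholds:
  Dunlea: 1 of 4 neighbours < 2, below threshold.
  Eston: 1 of 1 neighbours ≥ 1, panics.
  Fallow: 1 of 3 neighbours < 2, below threshold.
  Inley: 2 of 3 neighbours ≥ 2, panics.
  Jarrow: 2 of 4 neighbours < 3, below threshold.
  Kelston: 1 of 3 neighbours ≥ 1, panics.
  Perry: 2 of 4 neighbours < 4, below threshold.
Round 3 — checking thresholds:
  Brook: 1 of 5 neighbours < 2, below threshold.
  Dunlea: 1 of 4 neighbours < 2, below threshold.
  Fallow: 2 of 3 neighbours ≥ 2, panics.
  Jarrow: 2 of 4 neighbours < 3, below threshold.
  Perry: 3 of 4 neighbours < 4, below threshold.
Round 4 — checking thresholds:
  Brook: 2 of 5 neighbours ≥ 2, panics.
  Dunlea: 1 of 4 neighbours < 2, below threshold.
  Jarrow: 2 of 4 neighbours < 3, below threshold.
  Perry: 3 of 4 neighbours < 4, below threshold.
Round 5 — checking thresholds:
  Dunlea: 2 of 4 neighbours ≥ 2, panics.
  Harrow: 1 of 4 neighbours ≥ 1, panics.
  Jarrow: 2 of 4 neighbours < 3, below threshold.
  Marsh: 1 of 3 neighbours < 3, below threshold.
  Perry: 3 of 4 neighbours < 4, below threshold.
Round 6 — checking thresholds:
  Jarrow: 4 of 4 neighbours ≥ 3, panics.
  Marsh: 2 of 3 neighbours < 3, below threshold.
  Perry: 3 of 4 neighbours < 4, below threshold.
Round 7 — no new panics; cascade stops.

Brook, Dunlea, Eston, Fallow, Glade, Harrow, Inley, Jarrow, Kelston, Oakham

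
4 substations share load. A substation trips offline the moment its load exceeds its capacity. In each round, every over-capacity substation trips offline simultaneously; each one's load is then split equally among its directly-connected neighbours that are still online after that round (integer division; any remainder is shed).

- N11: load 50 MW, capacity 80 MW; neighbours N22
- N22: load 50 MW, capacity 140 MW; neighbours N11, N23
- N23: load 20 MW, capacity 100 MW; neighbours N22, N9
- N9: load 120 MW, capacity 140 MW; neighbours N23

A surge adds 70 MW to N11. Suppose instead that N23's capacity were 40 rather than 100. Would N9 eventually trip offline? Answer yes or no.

yes

With N23's capacity at 40:
Round 1 — N11 at 120 > 80. N11 trips offline.
  N11 sheds 120 MW to N22: 120 each.
    N22: 50+120 = 170 > 140
Round 2 — N22 trips offline.
  N22 sheds 170 MW to N23: 170 each.
    N23: 20+170 = 190 > 40
Round 3 — N23 trips offline.
  N23 sheds 190 MW to N9: 190 each.
    N9: 120+190 = 310 > 140
Round 4 — N9 trips offline.
  N9 sheds 310 MW: no online neighbours, lost.
No further trips.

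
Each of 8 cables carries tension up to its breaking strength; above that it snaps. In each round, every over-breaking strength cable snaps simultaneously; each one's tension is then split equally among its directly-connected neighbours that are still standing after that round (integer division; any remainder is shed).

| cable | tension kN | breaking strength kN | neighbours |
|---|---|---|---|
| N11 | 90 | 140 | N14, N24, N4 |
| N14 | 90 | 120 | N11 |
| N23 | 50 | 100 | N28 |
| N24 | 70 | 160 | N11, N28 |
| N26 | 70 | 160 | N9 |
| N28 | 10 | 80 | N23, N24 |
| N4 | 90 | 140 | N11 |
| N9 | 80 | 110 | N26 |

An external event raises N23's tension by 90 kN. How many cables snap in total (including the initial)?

6

Round 1 — N23 at 140 > 100. N23 snaps.
  N23 sheds 140 kN to N28: 140 each.
    N28: 10+140 = 150 > 80
Round 2 — N28 snaps.
  N28 sheds 150 kN to N24: 150 each.
    N24: 70+150 = 220 > 160
Round 3 — N24 snaps.
  N24 sheds 220 kN to N11: 220 each.
    N11: 90+220 = 310 > 140
Round 4 — N11 snaps.
  N11 sheds 310 kN to N14, N4: 155 each.
    N14: 90+155 = 245 > 120
    N4: 90+155 = 245 > 140
Round 5 — N14, N4 snap.
  N14 sheds 245 kN: no online neighbours, lost.
  N4 sheds 245 kN: no online neighbours, lost.
No further breaks.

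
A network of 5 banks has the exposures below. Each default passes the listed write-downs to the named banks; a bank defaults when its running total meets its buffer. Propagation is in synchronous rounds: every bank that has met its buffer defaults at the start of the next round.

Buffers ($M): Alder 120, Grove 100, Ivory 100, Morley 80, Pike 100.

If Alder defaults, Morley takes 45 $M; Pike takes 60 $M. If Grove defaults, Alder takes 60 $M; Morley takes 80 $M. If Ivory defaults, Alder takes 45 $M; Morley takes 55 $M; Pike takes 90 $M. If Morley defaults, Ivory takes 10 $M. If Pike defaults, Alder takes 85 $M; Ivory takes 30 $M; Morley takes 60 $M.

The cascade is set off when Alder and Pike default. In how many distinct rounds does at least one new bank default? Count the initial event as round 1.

Round 1 — Alder, Pike default (initial).
  Ivory: +30 → 30 < 100
  Morley: +45+60 → 105 ≥ 80
Round 2 — Morley defaults.
  Ivory: +10 → 40 < 100
No further defaults.

2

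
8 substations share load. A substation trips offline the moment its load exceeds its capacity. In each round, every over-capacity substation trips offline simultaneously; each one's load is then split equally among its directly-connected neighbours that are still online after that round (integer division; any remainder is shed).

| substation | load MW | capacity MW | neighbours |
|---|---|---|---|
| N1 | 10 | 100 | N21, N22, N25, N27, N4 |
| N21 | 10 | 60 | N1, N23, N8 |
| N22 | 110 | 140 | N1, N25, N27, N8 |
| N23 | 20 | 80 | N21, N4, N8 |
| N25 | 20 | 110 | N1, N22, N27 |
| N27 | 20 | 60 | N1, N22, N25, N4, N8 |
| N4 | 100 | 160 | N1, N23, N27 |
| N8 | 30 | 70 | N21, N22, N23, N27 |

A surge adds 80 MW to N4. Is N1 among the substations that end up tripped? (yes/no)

no

Round 1 — N4 at 180 > 160. N4 trips offline.
  N4 sheds 180 MW to N1, N23, N27: 60 each.
    N1: 10+60 = 70 ≤ 100
    N23: 20+60 = 80 ≤ 80
    N27: 20+60 = 80 > 60
Round 2 — N27 trips offline.
  N27 sheds 80 MW to N1, N22, N25, N8: 20 each.
    N1: 70+20 = 90 ≤ 100
    N22: 110+20 = 130 ≤ 140
    N25: 20+20 = 40 ≤ 110
    N8: 30+20 = 50 ≤ 70
No further trips.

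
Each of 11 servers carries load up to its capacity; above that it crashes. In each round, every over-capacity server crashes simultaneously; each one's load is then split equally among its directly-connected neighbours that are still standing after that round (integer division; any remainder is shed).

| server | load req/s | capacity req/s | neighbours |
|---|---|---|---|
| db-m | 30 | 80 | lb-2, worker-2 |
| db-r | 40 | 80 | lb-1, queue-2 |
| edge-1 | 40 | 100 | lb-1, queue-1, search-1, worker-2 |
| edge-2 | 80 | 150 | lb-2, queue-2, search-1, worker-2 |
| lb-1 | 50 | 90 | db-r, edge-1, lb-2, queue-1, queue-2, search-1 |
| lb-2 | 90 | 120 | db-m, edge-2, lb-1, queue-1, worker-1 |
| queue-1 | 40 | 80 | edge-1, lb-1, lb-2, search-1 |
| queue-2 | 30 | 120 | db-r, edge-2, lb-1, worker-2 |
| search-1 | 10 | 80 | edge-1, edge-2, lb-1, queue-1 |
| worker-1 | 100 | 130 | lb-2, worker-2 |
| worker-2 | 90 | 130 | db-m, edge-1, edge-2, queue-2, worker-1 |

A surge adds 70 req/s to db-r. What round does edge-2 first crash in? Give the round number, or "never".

never

Round 1 — db-r at 110 > 80. db-r crashes.
  db-r sheds 110 req/s to lb-1, queue-2: 55 each.
    lb-1: 50+55 = 105 > 90
    queue-2: 30+55 = 85 ≤ 120
Round 2 — lb-1 crashes.
  lb-1 sheds 105 req/s to edge-1, lb-2, queue-1, queue-2, search-1: 21 each.
    edge-1: 40+21 = 61 ≤ 100
    lb-2: 90+21 = 111 ≤ 120
    queue-1: 40+21 = 61 ≤ 80
    queue-2: 85+21 = 106 ≤ 120
    search-1: 10+21 = 31 ≤ 80
No further crashes.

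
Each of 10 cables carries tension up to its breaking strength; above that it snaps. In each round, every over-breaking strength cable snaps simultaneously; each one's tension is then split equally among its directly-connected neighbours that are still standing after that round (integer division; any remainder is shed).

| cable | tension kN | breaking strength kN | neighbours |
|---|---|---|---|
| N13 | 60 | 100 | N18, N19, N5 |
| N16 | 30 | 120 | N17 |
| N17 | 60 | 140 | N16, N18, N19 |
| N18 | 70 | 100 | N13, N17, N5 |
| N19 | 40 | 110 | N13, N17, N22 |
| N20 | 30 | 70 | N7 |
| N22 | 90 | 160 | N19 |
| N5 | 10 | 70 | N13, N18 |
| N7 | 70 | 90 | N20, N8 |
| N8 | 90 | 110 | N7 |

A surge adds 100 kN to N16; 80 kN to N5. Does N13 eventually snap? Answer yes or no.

yes

Round 1 — N16 at 130 > 120; N5 at 90 > 70. N16, N5 snap.
  N16 sheds 130 kN to N17: 130 each.
    N17: 60+130 = 190 > 140
  N5 sheds 90 kN to N13, N18: 45 each.
    N13: 60+45 = 105 > 100
    N18: 70+45 = 115 > 100
Round 2 — N13, N17, N18 snap.
  N13 sheds 105 kN to N19: 105 each.
    N19: 40+105 = 145 > 110
  N17 sheds 190 kN to N19: 190 each.
    N19: 145+190 = 335 > 110
  N18 sheds 115 kN: no online neighbours, lost.
Round 3 — N19 snaps.
  N19 sheds 335 kN to N22: 335 each.
    N22: 90+335 = 425 > 160
Round 4 — N22 snaps.
  N22 sheds 425 kN: no online neighbours, lost.
No further breaks.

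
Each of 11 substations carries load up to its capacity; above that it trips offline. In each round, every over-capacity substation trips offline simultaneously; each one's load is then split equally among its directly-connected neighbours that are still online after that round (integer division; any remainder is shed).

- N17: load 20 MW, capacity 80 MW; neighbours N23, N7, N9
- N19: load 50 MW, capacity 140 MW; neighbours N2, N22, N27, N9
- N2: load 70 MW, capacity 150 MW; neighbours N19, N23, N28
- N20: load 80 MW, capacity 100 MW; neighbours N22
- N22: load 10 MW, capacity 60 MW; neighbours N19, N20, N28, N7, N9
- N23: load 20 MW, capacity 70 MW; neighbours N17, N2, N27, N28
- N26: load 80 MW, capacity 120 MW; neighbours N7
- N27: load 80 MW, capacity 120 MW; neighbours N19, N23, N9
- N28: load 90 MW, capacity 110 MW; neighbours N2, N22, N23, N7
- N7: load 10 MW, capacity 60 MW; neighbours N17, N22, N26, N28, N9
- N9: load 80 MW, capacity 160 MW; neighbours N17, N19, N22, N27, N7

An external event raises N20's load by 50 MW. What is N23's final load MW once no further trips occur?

61

Round 1 — N20 at 130 > 100. N20 trips offline.
  N20 sheds 130 MW to N22: 130 each.
    N22: 10+130 = 140 > 60
Round 2 — N22 trips offline.
  N22 sheds 140 MW to N19, N28, N7, N9: 35 each.
    N19: 50+35 = 85 ≤ 140
    N28: 90+35 = 125 > 110
    N7: 10+35 = 45 ≤ 60
    N9: 80+35 = 115 ≤ 160
Round 3 — N28 trips offline.
  N28 sheds 125 MW to N2, N23, N7: 41 each (2 lost).
    N2: 70+41 = 111 ≤ 150
    N23: 20+41 = 61 ≤ 70
    N7: 45+41 = 86 > 60
Round 4 — N7 trips offline.
  N7 sheds 86 MW to N17, N26, N9: 28 each (2 lost).
    N17: 20+28 = 48 ≤ 80
    N26: 80+28 = 108 ≤ 120
    N9: 115+28 = 143 ≤ 160
No further trips.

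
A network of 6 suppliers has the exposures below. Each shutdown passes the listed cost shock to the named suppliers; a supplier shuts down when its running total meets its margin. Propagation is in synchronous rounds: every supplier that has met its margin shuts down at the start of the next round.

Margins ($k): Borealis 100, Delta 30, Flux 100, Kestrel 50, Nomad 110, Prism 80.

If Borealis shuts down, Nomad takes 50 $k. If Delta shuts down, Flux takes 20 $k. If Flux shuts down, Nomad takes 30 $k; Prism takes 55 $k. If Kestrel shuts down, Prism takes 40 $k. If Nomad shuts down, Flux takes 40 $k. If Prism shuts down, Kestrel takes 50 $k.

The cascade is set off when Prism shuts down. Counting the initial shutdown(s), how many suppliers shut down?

Round 1 — Prism shuts down (initial).
  Kestrel: +50 → 50 ≥ 50
Round 2 — Kestrel shuts down.
No further shutdowns.

2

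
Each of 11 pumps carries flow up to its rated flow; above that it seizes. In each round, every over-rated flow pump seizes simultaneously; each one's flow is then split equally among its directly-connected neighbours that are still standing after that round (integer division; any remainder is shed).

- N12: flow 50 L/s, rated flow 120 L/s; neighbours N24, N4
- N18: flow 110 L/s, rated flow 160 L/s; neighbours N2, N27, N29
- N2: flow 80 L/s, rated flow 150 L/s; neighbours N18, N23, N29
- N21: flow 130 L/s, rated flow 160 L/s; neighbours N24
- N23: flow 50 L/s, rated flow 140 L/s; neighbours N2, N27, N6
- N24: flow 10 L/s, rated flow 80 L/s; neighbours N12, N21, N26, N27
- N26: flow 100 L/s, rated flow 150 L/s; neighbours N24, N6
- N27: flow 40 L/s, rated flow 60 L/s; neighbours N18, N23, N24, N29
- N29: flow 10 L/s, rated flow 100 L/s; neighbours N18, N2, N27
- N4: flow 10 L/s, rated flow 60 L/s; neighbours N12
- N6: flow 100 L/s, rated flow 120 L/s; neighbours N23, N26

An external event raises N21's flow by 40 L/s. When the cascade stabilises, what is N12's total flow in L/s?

110

Round 1 — N21 at 170 > 160. N21 seizes.
  N21 sheds 170 L/s to N24: 170 each.
    N24: 10+170 = 180 > 80
Round 2 — N24 seizes.
  N24 sheds 180 L/s to N12, N26, N27: 60 each.
    N12: 50+60 = 110 ≤ 120
    N26: 100+60 = 160 > 150
    N27: 40+60 = 100 > 60
Round 3 — N26, N27 seize.
  N26 sheds 160 L/s to N6: 160 each.
    N6: 100+160 = 260 > 120
  N27 sheds 100 L/s to N18, N23, N29: 33 each (1 lost).
    N18: 110+33 = 143 ≤ 160
    N23: 50+33 = 83 ≤ 140
    N29: 10+33 = 43 ≤ 100
Round 4 — N6 seizes.
  N6 sheds 260 L/s to N23: 260 each.
    N23: 83+260 = 343 > 140
Round 5 — N23 seizes.
  N23 sheds 343 L/s to N2: 343 each.
    N2: 80+343 = 423 > 150
Round 6 — N2 seizes.
  N2 sheds 423 L/s to N18, N29: 211 each (1 lost).
    N18: 143+211 = 354 > 160
    N29: 43+211 = 254 > 100
Round 7 — N18, N29 seize.
  N18 sheds 354 L/s: no online neighbours, lost.
  N29 sheds 254 L/s: no online neighbours, lost.
No further seizures.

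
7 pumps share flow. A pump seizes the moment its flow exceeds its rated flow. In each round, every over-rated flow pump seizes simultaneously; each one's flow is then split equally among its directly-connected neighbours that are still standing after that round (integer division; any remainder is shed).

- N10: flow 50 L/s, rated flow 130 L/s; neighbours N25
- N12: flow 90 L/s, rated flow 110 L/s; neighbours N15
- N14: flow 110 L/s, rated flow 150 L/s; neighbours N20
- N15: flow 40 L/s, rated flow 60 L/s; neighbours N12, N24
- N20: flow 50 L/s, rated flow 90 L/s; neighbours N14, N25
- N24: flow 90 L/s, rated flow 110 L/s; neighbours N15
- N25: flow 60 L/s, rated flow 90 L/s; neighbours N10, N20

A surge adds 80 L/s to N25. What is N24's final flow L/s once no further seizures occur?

Round 1 — N25 at 140 > 90. N25 seizes.
  N25 sheds 140 L/s to N10, N20: 70 each.
    N10: 50+70 = 120 ≤ 130
    N20: 50+70 = 120 > 90
Round 2 — N20 seizes.
  N20 sheds 120 L/s to N14: 120 each.
    N14: 110+120 = 230 > 150
Round 3 — N14 seizes.
  N14 sheds 230 L/s: no online neighbours, lost.
No further seizures.

90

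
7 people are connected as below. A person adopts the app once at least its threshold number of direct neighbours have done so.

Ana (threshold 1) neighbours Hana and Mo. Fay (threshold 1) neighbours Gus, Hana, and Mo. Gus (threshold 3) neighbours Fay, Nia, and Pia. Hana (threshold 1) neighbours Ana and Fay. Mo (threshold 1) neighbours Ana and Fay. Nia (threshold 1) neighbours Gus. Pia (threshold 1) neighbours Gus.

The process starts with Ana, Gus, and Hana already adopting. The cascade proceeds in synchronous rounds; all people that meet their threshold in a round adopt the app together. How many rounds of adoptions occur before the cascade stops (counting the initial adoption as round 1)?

Round 1 — Ana, Gus, Hana adopt the app (initial).
Round 2 — checking thresholds:
  Fay: 2 of 3 neighbours ≥ 1, adopts the app.
  Mo: 1 of 2 neighbours ≥ 1, adopts the app.
  Nia: 1 of 1 neighbours ≥ 1, adopts the app.
  Pia: 1 of 1 neighbours ≥ 1, adopts the app.
Round 3 — no new adoptions; cascade stops.

2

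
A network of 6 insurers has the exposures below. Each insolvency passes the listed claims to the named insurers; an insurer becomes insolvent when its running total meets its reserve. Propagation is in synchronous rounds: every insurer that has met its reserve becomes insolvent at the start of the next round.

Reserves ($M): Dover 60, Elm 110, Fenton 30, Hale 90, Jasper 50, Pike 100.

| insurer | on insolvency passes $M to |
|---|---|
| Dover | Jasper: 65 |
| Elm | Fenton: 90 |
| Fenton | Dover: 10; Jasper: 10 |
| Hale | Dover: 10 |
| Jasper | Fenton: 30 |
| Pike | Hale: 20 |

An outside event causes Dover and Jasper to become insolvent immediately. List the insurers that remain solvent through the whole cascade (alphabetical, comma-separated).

Elm, Hale, Pike

Round 1 — Dover, Jasper become insolvent (initial).
  Fenton: +30 → 30 ≥ 30
Round 2 — Fenton becomes insolvent.
No further insolvencies.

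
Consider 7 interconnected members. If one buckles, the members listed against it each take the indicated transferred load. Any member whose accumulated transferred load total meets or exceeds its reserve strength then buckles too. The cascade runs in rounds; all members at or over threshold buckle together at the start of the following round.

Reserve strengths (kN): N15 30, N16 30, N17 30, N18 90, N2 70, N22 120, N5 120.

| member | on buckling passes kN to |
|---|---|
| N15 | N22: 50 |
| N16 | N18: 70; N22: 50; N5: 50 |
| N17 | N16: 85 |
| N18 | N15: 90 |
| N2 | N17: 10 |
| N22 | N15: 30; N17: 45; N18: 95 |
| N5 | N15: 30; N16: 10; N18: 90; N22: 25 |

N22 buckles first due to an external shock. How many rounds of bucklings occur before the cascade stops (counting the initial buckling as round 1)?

3

Round 1 — N22 buckles (initial).
  N15: +30 → 30 ≥ 30
  N17: +45 → 45 ≥ 30
  N18: +95 → 95 ≥ 90
Round 2 — N15, N17, N18 buckle.
  N16: +85 → 85 ≥ 30
Round 3 — N16 buckles.
  N5: +50 → 50 < 120
No further bucklings.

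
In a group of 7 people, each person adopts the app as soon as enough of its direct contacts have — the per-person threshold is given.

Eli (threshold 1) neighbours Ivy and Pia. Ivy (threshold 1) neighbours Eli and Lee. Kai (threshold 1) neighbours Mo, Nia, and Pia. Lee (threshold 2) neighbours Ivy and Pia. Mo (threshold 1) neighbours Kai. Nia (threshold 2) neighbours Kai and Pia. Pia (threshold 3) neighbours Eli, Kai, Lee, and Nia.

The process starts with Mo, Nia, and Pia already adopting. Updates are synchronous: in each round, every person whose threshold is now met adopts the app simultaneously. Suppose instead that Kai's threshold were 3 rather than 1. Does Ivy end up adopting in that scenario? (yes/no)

With Kai's threshold at 3:
Round 1 — Mo, Nia, Pia adopt the app (initial).
Round 2 — checking thresholds:
  Eli: 1 of 2 neighbours ≥ 1, adopts the app.
  Kai: 3 of 3 neighbours ≥ 3, adopts the app.
  Lee: 1 of 2 neighbours < 2, holds.
Round 3 — checking thresholds:
  Ivy: 1 of 2 neighbours ≥ 1, adopts the app.
  Lee: 1 of 2 neighbours < 2, holds.
Round 4 — checking thresholds:
  Lee: 2 of 2 neighbours ≥ 2, adopts the app.
Round 5 — no new adoptions; cascade stops.

yes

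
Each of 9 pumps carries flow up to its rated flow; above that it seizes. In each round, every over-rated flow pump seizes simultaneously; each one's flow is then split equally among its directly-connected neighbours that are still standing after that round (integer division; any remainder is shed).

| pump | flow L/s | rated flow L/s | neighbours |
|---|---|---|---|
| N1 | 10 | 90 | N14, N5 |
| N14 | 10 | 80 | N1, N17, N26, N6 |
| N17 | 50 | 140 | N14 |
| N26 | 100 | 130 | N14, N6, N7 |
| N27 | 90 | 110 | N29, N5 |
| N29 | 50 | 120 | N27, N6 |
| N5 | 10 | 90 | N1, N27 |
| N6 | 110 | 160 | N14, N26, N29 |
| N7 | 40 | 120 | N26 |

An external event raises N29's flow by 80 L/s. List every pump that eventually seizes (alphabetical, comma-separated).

Round 1 — N29 at 130 > 120. N29 seizes.
  N29 sheds 130 L/s to N27, N6: 65 each.
    N27: 90+65 = 155 > 110
    N6: 110+65 = 175 > 160
Round 2 — N27, N6 seize.
  N27 sheds 155 L/s to N5: 155 each.
    N5: 10+155 = 165 > 90
  N6 sheds 175 L/s to N14, N26: 87 each (1 lost).
    N14: 10+87 = 97 > 80
    N26: 100+87 = 187 > 130
Round 3 — N14, N26, N5 seize.
  N14 sheds 97 L/s to N1, N17: 48 each (1 lost).
    N1: 10+48 = 58 ≤ 90
    N17: 50+48 = 98 ≤ 140
  N26 sheds 187 L/s to N7: 187 each.
    N7: 40+187 = 227 > 120
  N5 sheds 165 L/s to N1: 165 each.
    N1: 58+165 = 223 > 90
Round 4 — N1, N7 seize.
  N1 sheds 223 L/s: no online neighbours, lost.
  N7 sheds 227 L/s: no online neighbours, lost.
No further seizures.

N1, N14, N26, N27, N29, N5, N6, N7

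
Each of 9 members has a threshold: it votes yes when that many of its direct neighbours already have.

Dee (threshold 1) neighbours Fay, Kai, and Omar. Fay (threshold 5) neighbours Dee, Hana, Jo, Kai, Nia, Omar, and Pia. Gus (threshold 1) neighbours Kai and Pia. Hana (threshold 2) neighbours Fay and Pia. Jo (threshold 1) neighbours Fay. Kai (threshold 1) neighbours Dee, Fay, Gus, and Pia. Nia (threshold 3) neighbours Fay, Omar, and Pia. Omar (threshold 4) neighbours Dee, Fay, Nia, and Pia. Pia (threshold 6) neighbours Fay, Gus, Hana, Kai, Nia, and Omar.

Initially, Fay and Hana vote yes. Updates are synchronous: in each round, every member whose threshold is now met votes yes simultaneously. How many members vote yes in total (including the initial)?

6

Round 1 — Fay, Hana vote yes (initial).
Round 2 — checking thresholds:
  Dee: 1 of 3 neighbours ≥ 1, votes yes.
  Jo: 1 of 1 neighbours ≥ 1, votes yes.
  Kai: 1 of 4 neighbours ≥ 1, votes yes.
  Nia: 1 of 3 neighbours < 3, holds.
  Omar: 1 of 4 neighbours < 4, holds.
  Pia: 2 of 6 neighbours < 6, holds.
Round 3 — checking thresholds:
  Gus: 1 of 2 neighbours ≥ 1, votes yes.
  Nia: 1 of 3 neighbours < 3, holds.
  Omar: 2 of 4 neighbours < 4, holds.
  Pia: 3 of 6 neighbours < 6, holds.
Round 4 — no new yes votes; cascade stops.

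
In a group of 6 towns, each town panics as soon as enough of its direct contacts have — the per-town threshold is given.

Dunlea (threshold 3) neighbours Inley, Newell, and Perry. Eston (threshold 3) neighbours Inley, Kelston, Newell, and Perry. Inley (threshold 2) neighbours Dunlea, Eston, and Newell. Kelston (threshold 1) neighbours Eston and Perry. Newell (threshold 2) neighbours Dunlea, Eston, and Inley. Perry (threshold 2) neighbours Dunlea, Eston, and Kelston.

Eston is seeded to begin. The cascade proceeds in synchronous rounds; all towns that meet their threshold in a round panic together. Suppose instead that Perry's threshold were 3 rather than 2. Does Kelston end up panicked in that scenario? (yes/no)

With Perry's threshold at 3:
Round 1 — Eston panics (initial).
Round 2 — checking thresholds:
  Inley: 1 of 3 neighbours < 2, below threshold.
  Kelston: 1 of 2 neighbours ≥ 1, panics.
  Newell: 1 of 3 neighbours < 2, below threshold.
  Perry: 1 of 3 neighbours < 3, below threshold.
Round 3 — no new panics; cascade stops.

yes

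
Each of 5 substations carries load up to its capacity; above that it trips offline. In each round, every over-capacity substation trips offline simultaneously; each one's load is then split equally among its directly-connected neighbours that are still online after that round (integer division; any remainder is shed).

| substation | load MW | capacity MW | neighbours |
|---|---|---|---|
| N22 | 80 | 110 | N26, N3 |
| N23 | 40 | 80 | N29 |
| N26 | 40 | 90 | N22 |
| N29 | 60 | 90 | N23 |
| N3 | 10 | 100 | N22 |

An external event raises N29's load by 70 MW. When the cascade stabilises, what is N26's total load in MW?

Round 1 — N29 at 130 > 90. N29 trips offline.
  N29 sheds 130 MW to N23: 130 each.
    N23: 40+130 = 170 > 80
Round 2 — N23 trips offline.
  N23 sheds 170 MW: no online neighbours, lost.
No further trips.

40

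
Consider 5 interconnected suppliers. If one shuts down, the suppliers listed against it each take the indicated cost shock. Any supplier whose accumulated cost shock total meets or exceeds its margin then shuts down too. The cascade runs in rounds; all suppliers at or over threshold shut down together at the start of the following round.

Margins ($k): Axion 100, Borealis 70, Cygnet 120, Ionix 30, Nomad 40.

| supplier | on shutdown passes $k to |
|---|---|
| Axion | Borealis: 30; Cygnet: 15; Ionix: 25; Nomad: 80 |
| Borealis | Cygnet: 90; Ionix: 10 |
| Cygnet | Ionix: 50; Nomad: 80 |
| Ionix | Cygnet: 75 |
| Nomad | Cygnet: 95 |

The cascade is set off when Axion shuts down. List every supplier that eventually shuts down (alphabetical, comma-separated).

Axion, Nomad

Round 1 — Axion shuts down (initial).
  Borealis: +30 → 30 < 70
  Cygnet: +15 → 15 < 120
  Ionix: +25 → 25 < 30
  Nomad: +80 → 80 ≥ 40
Round 2 — Nomad shuts down.
  Cygnet: +95 → 110 < 120
No further shutdowns.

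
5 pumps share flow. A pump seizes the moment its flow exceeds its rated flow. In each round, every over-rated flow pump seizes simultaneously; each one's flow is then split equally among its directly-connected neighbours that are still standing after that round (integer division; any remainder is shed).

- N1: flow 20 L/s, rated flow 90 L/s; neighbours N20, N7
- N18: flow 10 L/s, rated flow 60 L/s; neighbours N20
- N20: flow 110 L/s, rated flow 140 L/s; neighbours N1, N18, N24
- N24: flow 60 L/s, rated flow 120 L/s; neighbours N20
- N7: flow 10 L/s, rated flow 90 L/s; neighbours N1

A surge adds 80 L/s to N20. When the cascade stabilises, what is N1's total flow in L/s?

83

Round 1 — N20 at 190 > 140. N20 seizes.
  N20 sheds 190 L/s to N1, N18, N24: 63 each (1 lost).
    N1: 20+63 = 83 ≤ 90
    N18: 10+63 = 73 > 60
    N24: 60+63 = 123 > 120
Round 2 — N18, N24 seize.
  N18 sheds 73 L/s: no online neighbours, lost.
  N24 sheds 123 L/s: no online neighbours, lost.
No further seizures.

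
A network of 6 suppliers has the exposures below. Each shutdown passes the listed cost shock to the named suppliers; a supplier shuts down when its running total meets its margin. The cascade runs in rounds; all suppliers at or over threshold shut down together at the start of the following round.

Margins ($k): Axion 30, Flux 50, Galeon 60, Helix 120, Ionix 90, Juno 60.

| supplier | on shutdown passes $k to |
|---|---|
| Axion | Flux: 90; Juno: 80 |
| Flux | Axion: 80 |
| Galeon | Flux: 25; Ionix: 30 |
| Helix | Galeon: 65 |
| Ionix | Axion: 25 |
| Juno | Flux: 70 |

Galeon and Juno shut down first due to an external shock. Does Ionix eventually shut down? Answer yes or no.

no

Round 1 — Galeon, Juno shut down (initial).
  Flux: +25+70 → 95 ≥ 50
  Ionix: +30 → 30 < 90
Round 2 — Flux shuts down.
  Axion: +80 → 80 ≥ 30
Round 3 — Axion shuts down.
No further shutdowns.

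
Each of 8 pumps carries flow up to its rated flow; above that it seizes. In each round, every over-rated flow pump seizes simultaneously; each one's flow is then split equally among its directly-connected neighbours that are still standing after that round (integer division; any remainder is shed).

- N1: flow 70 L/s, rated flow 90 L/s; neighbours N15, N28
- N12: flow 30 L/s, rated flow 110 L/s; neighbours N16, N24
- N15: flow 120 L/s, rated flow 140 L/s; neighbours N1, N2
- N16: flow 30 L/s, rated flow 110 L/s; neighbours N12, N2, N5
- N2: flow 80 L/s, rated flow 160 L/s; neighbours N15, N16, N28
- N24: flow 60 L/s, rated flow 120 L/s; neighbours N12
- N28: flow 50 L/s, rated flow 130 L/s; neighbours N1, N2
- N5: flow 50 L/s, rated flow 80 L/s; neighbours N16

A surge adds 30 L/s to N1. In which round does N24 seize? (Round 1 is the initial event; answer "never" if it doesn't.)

never

Round 1 — N1 at 100 > 90. N1 seizes.
  N1 sheds 100 L/s to N15, N28: 50 each.
    N15: 120+50 = 170 > 140
    N28: 50+50 = 100 ≤ 130
Round 2 — N15 seizes.
  N15 sheds 170 L/s to N2: 170 each.
    N2: 80+170 = 250 > 160
Round 3 — N2 seizes.
  N2 sheds 250 L/s to N16, N28: 125 each.
    N16: 30+125 = 155 > 110
    N28: 100+125 = 225 > 130
Round 4 — N16, N28 seize.
  N16 sheds 155 L/s to N12, N5: 77 each (1 lost).
    N12: 30+77 = 107 ≤ 110
    N5: 50+77 = 127 > 80
  N28 sheds 225 L/s: no online neighbours, lost.
Round 5 — N5 seizes.
  N5 sheds 127 L/s: no online neighbours, lost.
No further seizures.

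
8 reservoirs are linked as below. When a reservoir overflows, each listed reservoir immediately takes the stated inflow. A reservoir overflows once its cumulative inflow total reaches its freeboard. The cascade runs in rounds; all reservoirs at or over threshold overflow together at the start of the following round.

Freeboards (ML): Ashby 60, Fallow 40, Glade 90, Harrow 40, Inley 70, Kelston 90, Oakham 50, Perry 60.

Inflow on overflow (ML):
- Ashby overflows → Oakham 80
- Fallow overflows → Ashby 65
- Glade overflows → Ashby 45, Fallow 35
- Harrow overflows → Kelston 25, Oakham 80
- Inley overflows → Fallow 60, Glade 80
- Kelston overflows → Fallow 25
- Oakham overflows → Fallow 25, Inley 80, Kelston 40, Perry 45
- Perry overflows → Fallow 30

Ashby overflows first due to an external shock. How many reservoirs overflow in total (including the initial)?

4

Round 1 — Ashby overflows (initial).
  Oakham: +80 → 80 ≥ 50
Round 2 — Oakham overflows.
  Fallow: +25 → 25 < 40
  Inley: +80 → 80 ≥ 70
  Kelston: +40 → 40 < 90
  Perry: +45 → 45 < 60
Round 3 — Inley overflows.
  Fallow: +60 → 85 ≥ 40
  Glade: +80 → 80 < 90
Round 4 — Fallow overflows.
No further overflows.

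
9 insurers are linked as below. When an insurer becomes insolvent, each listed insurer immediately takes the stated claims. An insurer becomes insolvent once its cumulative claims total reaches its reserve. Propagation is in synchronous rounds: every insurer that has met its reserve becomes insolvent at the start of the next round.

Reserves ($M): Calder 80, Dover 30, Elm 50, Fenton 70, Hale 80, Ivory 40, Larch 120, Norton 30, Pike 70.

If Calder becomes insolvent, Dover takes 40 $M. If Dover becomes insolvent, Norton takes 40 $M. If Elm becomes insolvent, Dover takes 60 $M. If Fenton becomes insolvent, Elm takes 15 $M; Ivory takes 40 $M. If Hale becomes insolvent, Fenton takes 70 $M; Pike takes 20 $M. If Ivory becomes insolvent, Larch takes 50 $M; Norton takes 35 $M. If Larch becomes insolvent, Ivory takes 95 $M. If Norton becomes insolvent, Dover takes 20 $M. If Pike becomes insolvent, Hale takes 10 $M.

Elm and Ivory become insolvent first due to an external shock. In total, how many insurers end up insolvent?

4

Round 1 — Elm, Ivory become insolvent (initial).
  Dover: +60 → 60 ≥ 30
  Larch: +50 → 50 < 120
  Norton: +35 → 35 ≥ 30
Round 2 — Dover, Norton become insolvent.
No further insolvencies.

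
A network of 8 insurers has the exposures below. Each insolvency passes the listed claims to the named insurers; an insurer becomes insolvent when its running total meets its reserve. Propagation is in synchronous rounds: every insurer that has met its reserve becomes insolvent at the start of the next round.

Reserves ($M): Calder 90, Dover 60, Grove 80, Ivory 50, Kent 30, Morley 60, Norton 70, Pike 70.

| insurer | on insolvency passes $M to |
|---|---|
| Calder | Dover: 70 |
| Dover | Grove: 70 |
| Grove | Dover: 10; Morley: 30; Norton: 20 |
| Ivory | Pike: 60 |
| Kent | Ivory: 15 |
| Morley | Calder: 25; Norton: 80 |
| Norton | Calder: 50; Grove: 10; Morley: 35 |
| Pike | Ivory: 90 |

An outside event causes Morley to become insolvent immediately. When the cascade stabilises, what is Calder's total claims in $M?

Round 1 — Morley becomes insolvent (initial).
  Calder: +25 → 25 < 90
  Norton: +80 → 80 ≥ 70
Round 2 — Norton becomes insolvent.
  Calder: +50 → 75 < 90
  Grove: +10 → 10 < 80
No further insolvencies.

75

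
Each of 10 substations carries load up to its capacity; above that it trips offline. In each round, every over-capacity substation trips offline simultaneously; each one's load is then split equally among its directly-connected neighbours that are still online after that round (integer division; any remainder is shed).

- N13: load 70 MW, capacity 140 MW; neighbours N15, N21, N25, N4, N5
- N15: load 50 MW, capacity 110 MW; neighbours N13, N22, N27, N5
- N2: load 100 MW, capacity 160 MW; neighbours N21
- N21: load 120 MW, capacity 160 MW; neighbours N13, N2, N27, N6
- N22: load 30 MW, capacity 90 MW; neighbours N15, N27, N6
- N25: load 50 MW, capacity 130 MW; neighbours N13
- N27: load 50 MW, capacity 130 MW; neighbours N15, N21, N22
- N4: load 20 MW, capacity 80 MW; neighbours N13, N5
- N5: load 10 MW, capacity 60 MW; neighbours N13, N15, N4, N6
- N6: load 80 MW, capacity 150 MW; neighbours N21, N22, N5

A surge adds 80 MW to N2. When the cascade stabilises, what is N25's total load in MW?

Round 1 — N2 at 180 > 160. N2 trips offline.
  N2 sheds 180 MW to N21: 180 each.
    N21: 120+180 = 300 > 160
Round 2 — N21 trips offline.
  N21 sheds 300 MW to N13, N27, N6: 100 each.
    N13: 70+100 = 170 > 140
    N27: 50+100 = 150 > 130
    N6: 80+100 = 180 > 150
Round 3 — N13, N27, N6 trip offline.
  N13 sheds 170 MW to N15, N25, N4, N5: 42 each (2 lost).
    N15: 50+42 = 92 ≤ 110
    N25: 50+42 = 92 ≤ 130
    N4: 20+42 = 62 ≤ 80
    N5: 10+42 = 52 ≤ 60
  N27 sheds 150 MW to N15, N22: 75 each.
    N15: 92+75 = 167 > 110
    N22: 30+75 = 105 > 90
  N6 sheds 180 MW to N22, N5: 90 each.
    N22: 105+90 = 195 > 90
    N5: 52+90 = 142 > 60
Round 4 — N15, N22, N5 trip offline.
  N15 sheds 167 MW: no online neighbours, lost.
  N22 sheds 195 MW: no online neighbours, lost.
  N5 sheds 142 MW to N4: 142 each.
    N4: 62+142 = 204 > 80
Round 5 — N4 trips offline.
  N4 sheds 204 MW: no online neighbours, lost.
No further trips.

92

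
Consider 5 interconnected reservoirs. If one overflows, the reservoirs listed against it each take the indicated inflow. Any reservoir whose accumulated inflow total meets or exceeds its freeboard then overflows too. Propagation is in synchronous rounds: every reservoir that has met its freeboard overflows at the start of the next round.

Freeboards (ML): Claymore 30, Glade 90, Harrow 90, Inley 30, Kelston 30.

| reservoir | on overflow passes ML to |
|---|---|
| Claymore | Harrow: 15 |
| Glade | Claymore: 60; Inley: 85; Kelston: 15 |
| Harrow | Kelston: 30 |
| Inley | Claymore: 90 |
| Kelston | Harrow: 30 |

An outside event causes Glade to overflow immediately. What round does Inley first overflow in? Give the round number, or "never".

2

Round 1 — Glade overflows (initial).
  Claymore: +60 → 60 ≥ 30
  Inley: +85 → 85 ≥ 30
  Kelston: +15 → 15 < 30
Round 2 — Claymore, Inley overflow.
  Harrow: +15 → 15 < 90
No further overflows.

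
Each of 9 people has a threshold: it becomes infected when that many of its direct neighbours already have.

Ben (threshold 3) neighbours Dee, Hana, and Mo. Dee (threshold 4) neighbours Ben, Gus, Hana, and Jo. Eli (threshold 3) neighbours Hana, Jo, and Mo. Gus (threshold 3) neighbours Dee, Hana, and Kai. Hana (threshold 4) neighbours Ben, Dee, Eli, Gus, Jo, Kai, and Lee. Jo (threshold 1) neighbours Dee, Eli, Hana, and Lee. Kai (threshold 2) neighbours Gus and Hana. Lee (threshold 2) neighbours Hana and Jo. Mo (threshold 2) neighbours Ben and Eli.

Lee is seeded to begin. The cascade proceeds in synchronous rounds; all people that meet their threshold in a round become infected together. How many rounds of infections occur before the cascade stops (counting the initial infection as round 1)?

2

Round 1 — Lee becomes infected (initial).
Round 2 — checking thresholds:
  Hana: 1 of 7 neighbours < 4, below threshold.
  Jo: 1 of 4 neighbours ≥ 1, becomes infected.
Round 3 — no new infections; cascade stops.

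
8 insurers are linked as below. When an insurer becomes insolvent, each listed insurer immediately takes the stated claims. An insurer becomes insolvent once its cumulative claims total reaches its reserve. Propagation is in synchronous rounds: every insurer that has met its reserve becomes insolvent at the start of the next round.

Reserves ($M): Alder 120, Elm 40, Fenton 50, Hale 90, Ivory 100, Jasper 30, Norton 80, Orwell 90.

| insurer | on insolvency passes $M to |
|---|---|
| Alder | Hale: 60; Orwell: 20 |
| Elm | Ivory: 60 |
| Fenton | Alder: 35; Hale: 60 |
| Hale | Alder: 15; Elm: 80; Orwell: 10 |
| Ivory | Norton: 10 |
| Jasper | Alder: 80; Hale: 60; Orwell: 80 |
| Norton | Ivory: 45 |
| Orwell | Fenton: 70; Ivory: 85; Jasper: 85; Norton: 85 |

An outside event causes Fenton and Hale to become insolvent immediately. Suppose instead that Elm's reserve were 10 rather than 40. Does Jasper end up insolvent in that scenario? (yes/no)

no

With Elm's reserve at 10:
Round 1 — Fenton, Hale become insolvent (initial).
  Alder: +35+15 → 50 < 120
  Elm: +80 → 80 ≥ 10
  Orwell: +10 → 10 < 90
Round 2 — Elm becomes insolvent.
  Ivory: +60 → 60 < 100
No further insolvencies.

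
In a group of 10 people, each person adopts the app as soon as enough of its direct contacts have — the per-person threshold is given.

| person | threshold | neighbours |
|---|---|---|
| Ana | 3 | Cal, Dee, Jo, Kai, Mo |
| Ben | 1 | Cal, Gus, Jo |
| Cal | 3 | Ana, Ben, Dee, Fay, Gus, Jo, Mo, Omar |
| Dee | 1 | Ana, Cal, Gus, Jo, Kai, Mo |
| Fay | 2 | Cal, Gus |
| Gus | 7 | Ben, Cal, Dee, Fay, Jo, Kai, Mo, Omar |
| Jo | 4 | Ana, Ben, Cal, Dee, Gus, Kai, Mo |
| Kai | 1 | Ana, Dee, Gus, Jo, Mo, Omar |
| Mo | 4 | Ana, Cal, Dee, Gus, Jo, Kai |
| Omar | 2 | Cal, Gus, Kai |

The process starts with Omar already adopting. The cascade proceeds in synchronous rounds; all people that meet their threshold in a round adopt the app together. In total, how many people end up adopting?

3

Round 1 — Omar adopts the app (initial).
Round 2 — checking thresholds:
  Cal: 1 of 8 neighbours < 3, below threshold.
  Gus: 1 of 8 neighbours < 7, below threshold.
  Kai: 1 of 6 neighbours ≥ 1, adopts the app.
Round 3 — checking thresholds:
  Ana: 1 of 5 neighbours < 3, below threshold.
  Cal: 1 of 8 neighbours < 3, below threshold.
  Dee: 1 of 6 neighbours ≥ 1, adopts the app.
  Gus: 2 of 8 neighbours < 7, below threshold.
  Jo: 1 of 7 neighbours < 4, below threshold.
  Mo: 1 of 6 neighbours < 4, below threshold.
Round 4 — no new adoptions; cascade stops.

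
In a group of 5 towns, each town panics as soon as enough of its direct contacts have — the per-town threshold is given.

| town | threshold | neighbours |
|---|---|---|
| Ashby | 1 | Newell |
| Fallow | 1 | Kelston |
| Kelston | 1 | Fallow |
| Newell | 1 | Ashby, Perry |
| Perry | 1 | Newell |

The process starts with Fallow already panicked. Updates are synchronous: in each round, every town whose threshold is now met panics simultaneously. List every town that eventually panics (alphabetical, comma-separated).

Fallow, Kelston

Round 1 — Fallow panics (initial).
Round 2 — checking thresholds:
  Kelston: 1 of 1 neighbours ≥ 1, panics.
Round 3 — no new panics; cascade stops.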